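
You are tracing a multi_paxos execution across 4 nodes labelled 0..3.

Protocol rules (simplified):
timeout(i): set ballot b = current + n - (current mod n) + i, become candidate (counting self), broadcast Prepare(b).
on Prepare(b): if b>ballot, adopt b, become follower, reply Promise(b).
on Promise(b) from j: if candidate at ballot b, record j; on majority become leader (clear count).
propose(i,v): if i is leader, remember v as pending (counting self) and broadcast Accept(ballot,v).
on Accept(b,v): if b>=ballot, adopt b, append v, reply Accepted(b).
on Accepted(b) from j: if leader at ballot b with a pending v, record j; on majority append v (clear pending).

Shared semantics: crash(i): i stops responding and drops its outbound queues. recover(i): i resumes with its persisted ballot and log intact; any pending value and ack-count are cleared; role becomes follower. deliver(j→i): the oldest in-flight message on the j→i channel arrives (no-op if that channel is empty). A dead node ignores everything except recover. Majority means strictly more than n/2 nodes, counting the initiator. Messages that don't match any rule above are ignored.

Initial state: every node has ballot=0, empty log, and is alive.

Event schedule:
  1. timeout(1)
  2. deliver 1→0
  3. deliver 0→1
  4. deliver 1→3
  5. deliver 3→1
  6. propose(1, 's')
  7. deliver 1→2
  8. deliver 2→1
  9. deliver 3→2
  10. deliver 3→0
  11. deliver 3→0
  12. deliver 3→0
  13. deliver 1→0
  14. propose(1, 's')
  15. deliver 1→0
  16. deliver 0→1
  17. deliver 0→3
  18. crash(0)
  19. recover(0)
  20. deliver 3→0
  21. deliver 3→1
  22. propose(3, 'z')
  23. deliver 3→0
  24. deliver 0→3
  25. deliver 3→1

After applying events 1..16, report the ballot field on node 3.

e1 timeout(1): 1[cand,b=5,-]
e2 deliver 1→0: 0[foll,b=5,-]
e3 deliver 0→1: ·
e4 deliver 1→3: 3[foll,b=5,-]
e5 deliver 3→1: 1[lead,b=5,-]
e6 propose(1,'s'): ·
e7 deliver 1→2: 2[foll,b=5,-]
e8 deliver 2→1: ·
e9 deliver 3→2: ·
e10 deliver 3→0: ·
e11 deliver 3→0: ·
e12 deliver 3→0: ·
e13 deliver 1→0: 0[foll,b=5,s]
e14 propose(1,'s'): ·
e15 deliver 1→0: 0[foll,b=5,s,s]
e16 deliver 0→1: ·

5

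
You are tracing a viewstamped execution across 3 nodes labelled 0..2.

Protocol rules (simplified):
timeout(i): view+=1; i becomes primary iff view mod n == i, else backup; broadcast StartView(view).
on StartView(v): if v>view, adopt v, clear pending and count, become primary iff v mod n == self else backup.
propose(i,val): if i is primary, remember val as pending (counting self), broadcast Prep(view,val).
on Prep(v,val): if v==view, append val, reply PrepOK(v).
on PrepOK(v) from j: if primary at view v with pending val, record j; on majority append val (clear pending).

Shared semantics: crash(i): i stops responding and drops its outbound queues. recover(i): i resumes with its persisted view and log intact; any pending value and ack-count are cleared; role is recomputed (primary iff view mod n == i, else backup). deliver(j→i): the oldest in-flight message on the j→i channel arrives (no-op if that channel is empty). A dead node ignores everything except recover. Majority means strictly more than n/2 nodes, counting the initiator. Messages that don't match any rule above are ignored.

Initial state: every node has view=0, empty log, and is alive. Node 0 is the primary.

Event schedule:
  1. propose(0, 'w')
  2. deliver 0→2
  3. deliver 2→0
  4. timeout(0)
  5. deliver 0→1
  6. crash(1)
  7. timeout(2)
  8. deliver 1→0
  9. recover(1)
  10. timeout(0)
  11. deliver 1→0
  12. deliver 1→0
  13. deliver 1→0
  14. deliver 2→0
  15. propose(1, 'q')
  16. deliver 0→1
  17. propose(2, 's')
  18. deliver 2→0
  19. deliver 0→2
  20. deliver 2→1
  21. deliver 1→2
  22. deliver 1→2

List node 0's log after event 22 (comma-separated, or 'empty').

e1 propose(0,'w'): ·
e2 deliver 0→2: 2[back,v=0,w]
e3 deliver 2→0: 0[prim,v=0,w]
e4 timeout(0): 0[back,v=1,w]
e5 deliver 0→1: 1[back,v=0,w]
e6 crash(1): 1[✗back,v=0,w]
e7 timeout(2): 2[back,v=1,w]
e8 deliver 1→0: ·
e9 recover(1): 1[back,v=0,w]
e10 timeout(0): 0[back,v=2,w]
e11 deliver 1→0: ·
e12 deliver 1→0: ·
e13 deliver 1→0: ·
e14 deliver 2→0: ·
e15 propose(1,'q'): ·
e16 deliver 0→1: 1[prim,v=1,w]
e17 propose(2,'s'): ·
e18 deliver 2→0: ·
e19 deliver 0→2: ·
e20 deliver 2→1: ·
e21 deliver 1→2: ·
e22 deliver 1→2: ·

w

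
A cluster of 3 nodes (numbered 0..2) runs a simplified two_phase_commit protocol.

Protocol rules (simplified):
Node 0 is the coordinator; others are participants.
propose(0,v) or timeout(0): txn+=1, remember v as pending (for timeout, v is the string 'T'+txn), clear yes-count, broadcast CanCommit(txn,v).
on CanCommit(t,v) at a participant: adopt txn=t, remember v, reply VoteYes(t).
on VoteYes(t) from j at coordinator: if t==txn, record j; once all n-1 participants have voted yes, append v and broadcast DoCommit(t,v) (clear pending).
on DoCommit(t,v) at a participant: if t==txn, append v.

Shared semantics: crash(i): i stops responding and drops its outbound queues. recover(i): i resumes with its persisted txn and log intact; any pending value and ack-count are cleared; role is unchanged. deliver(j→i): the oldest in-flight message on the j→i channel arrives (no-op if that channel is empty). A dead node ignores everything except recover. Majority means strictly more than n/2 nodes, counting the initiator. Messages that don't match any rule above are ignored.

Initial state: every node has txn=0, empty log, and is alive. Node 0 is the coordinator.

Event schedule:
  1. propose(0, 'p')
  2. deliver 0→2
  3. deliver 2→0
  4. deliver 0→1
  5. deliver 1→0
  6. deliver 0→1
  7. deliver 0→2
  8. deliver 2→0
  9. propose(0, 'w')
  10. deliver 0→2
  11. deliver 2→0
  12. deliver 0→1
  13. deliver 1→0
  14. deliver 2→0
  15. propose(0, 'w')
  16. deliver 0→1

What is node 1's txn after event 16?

2

1. propose(0,'p'):  <0:coor t1 ->
2. deliver 0→2:  <2:part t1 ->
3. deliver 2→0:  nop
4. deliver 0→1:  <1:part t1 ->
5. deliver 1→0:  <0:coor t1 p>
6. deliver 0→1:  <1:part t1 p>
7. deliver 0→2:  <2:part t1 p>
8. deliver 2→0:  nop
9. propose(0,'w'):  <0:coor t2 p>
10. deliver 0→2:  <2:part t2 p>
11. deliver 2→0:  nop
12. deliver 0→1:  <1:part t2 p>
13. deliver 1→0:  <0:coor t2 p,w>
14. deliver 2→0:  nop
15. propose(0,'w'):  <0:coor t3 p,w>
16. deliver 0→1:  <1:part t2 p,w>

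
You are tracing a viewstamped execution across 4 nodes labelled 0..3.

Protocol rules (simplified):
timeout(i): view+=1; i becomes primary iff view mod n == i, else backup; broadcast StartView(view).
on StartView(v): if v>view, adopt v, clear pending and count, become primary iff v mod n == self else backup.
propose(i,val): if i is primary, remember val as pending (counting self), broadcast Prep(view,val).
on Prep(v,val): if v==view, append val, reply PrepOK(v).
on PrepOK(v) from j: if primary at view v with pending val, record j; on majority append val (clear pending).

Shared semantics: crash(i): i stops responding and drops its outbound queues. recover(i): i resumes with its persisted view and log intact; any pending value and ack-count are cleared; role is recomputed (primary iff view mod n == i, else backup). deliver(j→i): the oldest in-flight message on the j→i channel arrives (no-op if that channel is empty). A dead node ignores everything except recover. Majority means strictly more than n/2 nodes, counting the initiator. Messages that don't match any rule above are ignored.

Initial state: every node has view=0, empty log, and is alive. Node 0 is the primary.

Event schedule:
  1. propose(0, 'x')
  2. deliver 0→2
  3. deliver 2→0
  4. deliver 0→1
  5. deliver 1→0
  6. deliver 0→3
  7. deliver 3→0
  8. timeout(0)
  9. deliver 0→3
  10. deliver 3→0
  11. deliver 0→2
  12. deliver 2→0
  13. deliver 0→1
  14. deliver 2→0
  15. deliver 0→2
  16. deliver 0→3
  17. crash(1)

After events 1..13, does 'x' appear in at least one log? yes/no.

yes

[1] propose(0,'x') → ∅
[2] deliver 0→2 → N2(back v0 [x])
[3] deliver 2→0 → ∅
[4] deliver 0→1 → N1(back v0 [x])
[5] deliver 1→0 → N0(prim v0 [x])
[6] deliver 0→3 → N3(back v0 [x])
[7] deliver 3→0 → ∅
[8] timeout(0) → N0(back v1 [x])
[9] deliver 0→3 → N3(back v1 [x])
[10] deliver 3→0 → ∅
[11] deliver 0→2 → N2(back v1 [x])
[12] deliver 2→0 → ∅
[13] deliver 0→1 → N1(prim v1 [x])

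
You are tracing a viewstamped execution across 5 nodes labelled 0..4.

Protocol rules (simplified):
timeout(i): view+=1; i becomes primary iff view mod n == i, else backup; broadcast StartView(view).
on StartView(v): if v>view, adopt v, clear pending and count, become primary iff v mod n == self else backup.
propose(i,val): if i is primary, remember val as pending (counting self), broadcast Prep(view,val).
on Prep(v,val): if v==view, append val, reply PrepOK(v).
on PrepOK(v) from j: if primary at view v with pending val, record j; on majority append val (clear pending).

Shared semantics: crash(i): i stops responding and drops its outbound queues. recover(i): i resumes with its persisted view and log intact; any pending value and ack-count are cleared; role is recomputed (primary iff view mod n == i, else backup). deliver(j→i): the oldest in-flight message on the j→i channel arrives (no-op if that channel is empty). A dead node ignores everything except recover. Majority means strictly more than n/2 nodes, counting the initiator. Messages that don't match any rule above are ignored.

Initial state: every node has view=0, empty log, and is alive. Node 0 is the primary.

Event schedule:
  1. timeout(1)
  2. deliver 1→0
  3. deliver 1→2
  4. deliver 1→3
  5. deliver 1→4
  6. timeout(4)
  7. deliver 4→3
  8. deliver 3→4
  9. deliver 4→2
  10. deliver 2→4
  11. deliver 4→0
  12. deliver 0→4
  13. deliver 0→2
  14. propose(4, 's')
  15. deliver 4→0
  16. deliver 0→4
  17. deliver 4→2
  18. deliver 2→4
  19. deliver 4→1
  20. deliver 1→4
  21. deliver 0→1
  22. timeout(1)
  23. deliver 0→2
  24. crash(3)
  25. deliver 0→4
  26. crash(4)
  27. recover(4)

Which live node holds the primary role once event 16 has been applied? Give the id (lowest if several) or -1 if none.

1

e1 timeout(1): 1[prim,v=1,-]
e2 deliver 1→0: 0[back,v=1,-]
e3 deliver 1→2: 2[back,v=1,-]
e4 deliver 1→3: 3[back,v=1,-]
e5 deliver 1→4: 4[back,v=1,-]
e6 timeout(4): 4[back,v=2,-]
e7 deliver 4→3: 3[back,v=2,-]
e8 deliver 3→4: ·
e9 deliver 4→2: 2[prim,v=2,-]
e10 deliver 2→4: ·
e11 deliver 4→0: 0[back,v=2,-]
e12 deliver 0→4: ·
e13 deliver 0→2: ·
e14 propose(4,'s'): ·
e15 deliver 4→0: ·
e16 deliver 0→4: ·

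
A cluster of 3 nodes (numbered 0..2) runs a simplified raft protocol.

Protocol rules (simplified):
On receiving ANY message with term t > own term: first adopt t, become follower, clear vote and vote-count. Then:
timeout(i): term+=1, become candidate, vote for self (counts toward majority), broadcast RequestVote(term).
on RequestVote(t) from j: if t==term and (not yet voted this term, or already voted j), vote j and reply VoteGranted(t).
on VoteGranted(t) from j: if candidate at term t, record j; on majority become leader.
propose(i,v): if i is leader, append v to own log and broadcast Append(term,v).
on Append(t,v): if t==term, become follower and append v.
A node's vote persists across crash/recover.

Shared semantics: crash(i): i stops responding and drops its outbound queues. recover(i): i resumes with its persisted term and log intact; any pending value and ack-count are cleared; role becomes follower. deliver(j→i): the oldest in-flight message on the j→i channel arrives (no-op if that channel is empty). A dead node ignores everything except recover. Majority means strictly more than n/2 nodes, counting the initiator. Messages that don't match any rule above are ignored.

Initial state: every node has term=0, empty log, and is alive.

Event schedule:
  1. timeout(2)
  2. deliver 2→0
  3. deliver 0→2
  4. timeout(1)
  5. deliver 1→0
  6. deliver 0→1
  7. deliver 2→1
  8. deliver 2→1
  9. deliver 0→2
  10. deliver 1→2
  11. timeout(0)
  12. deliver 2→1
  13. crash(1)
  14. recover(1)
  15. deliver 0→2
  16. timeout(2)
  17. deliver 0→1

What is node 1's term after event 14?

after 1 — timeout(2): n2:cand/t1/[-]
after 2 — deliver 2→0: n0:foll/t1/[-]
after 3 — deliver 0→2: n2:lead/t1/[-]
after 4 — timeout(1): n1:cand/t1/[-]
after 5 — deliver 1→0: ·
after 6 — deliver 0→1: ·
after 7 — deliver 2→1: ·
after 8 — deliver 2→1: ·
after 9 — deliver 0→2: ·
after 10 — deliver 1→2: ·
after 11 — timeout(0): n0:cand/t2/[-]
after 12 — deliver 2→1: ·
after 13 — crash(1): n1:✗cand/t1/[-]
after 14 — recover(1): n1:foll/t1/[-]

1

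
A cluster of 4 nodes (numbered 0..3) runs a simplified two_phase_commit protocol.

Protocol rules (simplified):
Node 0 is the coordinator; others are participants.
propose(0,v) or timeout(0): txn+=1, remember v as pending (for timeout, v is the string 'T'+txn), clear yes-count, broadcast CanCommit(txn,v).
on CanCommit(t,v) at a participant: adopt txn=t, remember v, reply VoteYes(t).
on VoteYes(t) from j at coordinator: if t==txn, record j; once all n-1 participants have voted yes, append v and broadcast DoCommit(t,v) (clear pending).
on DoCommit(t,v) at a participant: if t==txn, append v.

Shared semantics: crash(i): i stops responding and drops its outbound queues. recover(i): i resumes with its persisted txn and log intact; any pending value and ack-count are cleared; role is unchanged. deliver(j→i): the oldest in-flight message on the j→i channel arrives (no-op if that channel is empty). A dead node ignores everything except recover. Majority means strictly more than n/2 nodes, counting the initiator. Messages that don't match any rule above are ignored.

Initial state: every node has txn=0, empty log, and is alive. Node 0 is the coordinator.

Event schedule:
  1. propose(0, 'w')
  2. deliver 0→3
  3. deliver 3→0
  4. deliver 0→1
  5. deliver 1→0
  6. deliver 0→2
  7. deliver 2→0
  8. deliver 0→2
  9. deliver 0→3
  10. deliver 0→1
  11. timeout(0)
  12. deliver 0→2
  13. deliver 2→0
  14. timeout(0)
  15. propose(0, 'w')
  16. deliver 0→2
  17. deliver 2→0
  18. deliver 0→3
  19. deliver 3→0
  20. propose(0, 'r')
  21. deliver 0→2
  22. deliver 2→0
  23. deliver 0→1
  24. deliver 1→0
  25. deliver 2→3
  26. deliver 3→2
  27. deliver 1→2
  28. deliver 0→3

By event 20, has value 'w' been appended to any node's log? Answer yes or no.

yes

1. propose(0,'w'):  <0:coor t1 ->
2. deliver 0→3:  <3:part t1 ->
3. deliver 3→0:  nop
4. deliver 0→1:  <1:part t1 ->
5. deliver 1→0:  nop
6. deliver 0→2:  <2:part t1 ->
7. deliver 2→0:  <0:coor t1 w>
8. deliver 0→2:  <2:part t1 w>
9. deliver 0→3:  <3:part t1 w>
10. deliver 0→1:  <1:part t1 w>
11. timeout(0):  <0:coor t2 w>
12. deliver 0→2:  <2:part t2 w>
13. deliver 2→0:  nop
14. timeout(0):  <0:coor t3 w>
15. propose(0,'w'):  <0:coor t4 w>
16. deliver 0→2:  <2:part t3 w>
17. deliver 2→0:  nop
18. deliver 0→3:  <3:part t2 w>
19. deliver 3→0:  nop
20. propose(0,'r'):  <0:coor t5 w>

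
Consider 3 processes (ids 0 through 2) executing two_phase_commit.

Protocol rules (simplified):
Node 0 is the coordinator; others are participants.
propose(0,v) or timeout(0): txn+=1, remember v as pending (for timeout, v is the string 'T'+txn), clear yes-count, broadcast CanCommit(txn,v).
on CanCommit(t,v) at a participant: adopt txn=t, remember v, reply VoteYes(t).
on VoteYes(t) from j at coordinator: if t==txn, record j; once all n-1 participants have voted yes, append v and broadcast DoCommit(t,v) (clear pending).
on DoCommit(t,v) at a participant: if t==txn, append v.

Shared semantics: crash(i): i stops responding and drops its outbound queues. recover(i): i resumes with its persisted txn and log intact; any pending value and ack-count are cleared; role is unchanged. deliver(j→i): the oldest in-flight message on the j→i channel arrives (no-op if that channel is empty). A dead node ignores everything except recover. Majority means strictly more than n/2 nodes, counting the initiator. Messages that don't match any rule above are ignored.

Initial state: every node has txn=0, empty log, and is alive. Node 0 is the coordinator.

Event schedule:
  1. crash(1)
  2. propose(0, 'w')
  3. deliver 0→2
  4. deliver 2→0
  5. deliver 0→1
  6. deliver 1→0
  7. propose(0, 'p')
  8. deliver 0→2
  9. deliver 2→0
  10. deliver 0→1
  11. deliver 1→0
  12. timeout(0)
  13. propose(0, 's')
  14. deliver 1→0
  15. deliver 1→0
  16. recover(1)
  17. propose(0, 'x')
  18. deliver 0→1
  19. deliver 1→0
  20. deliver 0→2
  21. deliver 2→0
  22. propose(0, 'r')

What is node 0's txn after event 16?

after 1 — crash(1): n1:✗part/t0/[-]
after 2 — propose(0,'w'): n0:coor/t1/[-]
after 3 — deliver 0→2: n2:part/t1/[-]
after 4 — deliver 2→0: ·
after 5 — deliver 0→1: ·
after 6 — deliver 1→0: ·
after 7 — propose(0,'p'): n0:coor/t2/[-]
after 8 — deliver 0→2: n2:part/t2/[-]
after 9 — deliver 2→0: ·
after 10 — deliver 0→1: ·
after 11 — deliver 1→0: ·
after 12 — timeout(0): n0:coor/t3/[-]
after 13 — propose(0,'s'): n0:coor/t4/[-]
after 14 — deliver 1→0: ·
after 15 — deliver 1→0: ·
after 16 — recover(1): n1:part/t0/[-]

4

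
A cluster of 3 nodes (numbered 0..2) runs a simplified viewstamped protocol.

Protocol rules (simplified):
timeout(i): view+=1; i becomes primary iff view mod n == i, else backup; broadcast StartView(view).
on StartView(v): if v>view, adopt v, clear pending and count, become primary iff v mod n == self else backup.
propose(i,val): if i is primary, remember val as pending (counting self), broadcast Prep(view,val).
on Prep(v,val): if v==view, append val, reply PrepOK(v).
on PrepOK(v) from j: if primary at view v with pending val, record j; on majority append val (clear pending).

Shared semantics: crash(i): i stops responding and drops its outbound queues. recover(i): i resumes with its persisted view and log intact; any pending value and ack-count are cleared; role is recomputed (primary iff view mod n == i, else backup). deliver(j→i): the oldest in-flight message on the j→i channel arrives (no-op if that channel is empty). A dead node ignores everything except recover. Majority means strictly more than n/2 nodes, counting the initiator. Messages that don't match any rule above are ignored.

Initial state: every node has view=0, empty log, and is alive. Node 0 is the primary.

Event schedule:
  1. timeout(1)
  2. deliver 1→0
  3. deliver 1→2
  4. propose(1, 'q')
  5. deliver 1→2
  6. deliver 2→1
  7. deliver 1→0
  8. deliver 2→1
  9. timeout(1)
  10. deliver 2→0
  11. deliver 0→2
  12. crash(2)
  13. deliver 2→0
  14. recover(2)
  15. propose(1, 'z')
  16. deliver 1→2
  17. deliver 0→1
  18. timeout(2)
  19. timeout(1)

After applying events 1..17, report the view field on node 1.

2

e1 timeout(1): 1[prim,v=1,-]
e2 deliver 1→0: 0[back,v=1,-]
e3 deliver 1→2: 2[back,v=1,-]
e4 propose(1,'q'): ·
e5 deliver 1→2: 2[back,v=1,q]
e6 deliver 2→1: 1[prim,v=1,q]
e7 deliver 1→0: 0[back,v=1,q]
e8 deliver 2→1: ·
e9 timeout(1): 1[back,v=2,q]
e10 deliver 2→0: ·
e11 deliver 0→2: ·
e12 crash(2): 2[✗back,v=1,q]
e13 deliver 2→0: ·
e14 recover(2): 2[back,v=1,q]
e15 propose(1,'z'): ·
e16 deliver 1→2: 2[prim,v=2,q]
e17 deliver 0→1: ·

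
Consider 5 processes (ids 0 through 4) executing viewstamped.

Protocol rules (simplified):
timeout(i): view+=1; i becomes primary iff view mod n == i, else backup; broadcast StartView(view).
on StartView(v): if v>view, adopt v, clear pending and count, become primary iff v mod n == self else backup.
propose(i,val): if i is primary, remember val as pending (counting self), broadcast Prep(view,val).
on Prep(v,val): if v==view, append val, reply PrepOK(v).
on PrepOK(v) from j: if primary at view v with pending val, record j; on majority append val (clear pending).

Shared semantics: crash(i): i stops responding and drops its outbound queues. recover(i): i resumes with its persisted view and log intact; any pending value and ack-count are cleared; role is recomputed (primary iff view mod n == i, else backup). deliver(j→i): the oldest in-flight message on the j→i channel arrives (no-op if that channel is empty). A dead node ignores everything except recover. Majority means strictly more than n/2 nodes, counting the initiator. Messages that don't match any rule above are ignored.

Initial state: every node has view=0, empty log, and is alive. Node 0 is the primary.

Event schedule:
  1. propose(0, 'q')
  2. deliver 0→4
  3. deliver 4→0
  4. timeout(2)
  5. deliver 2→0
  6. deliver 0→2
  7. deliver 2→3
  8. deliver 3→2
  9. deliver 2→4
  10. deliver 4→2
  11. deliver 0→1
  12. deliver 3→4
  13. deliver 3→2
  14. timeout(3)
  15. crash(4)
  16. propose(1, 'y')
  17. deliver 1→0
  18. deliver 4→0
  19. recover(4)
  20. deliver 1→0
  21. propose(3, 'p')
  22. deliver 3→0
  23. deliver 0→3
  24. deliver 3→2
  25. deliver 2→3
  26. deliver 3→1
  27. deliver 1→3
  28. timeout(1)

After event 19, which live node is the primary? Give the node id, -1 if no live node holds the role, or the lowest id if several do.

-1

e1 propose(0,'q'): ·
e2 deliver 0→4: 4[back,v=0,q]
e3 deliver 4→0: ·
e4 timeout(2): 2[back,v=1,-]
e5 deliver 2→0: 0[back,v=1,-]
e6 deliver 0→2: ·
e7 deliver 2→3: 3[back,v=1,-]
e8 deliver 3→2: ·
e9 deliver 2→4: 4[back,v=1,q]
e10 deliver 4→2: ·
e11 deliver 0→1: 1[back,v=0,q]
e12 deliver 3→4: ·
e13 deliver 3→2: ·
e14 timeout(3): 3[back,v=2,-]
e15 crash(4): 4[✗back,v=1,q]
e16 propose(1,'y'): ·
e17 deliver 1→0: ·
e18 deliver 4→0: ·
e19 recover(4): 4[back,v=1,q]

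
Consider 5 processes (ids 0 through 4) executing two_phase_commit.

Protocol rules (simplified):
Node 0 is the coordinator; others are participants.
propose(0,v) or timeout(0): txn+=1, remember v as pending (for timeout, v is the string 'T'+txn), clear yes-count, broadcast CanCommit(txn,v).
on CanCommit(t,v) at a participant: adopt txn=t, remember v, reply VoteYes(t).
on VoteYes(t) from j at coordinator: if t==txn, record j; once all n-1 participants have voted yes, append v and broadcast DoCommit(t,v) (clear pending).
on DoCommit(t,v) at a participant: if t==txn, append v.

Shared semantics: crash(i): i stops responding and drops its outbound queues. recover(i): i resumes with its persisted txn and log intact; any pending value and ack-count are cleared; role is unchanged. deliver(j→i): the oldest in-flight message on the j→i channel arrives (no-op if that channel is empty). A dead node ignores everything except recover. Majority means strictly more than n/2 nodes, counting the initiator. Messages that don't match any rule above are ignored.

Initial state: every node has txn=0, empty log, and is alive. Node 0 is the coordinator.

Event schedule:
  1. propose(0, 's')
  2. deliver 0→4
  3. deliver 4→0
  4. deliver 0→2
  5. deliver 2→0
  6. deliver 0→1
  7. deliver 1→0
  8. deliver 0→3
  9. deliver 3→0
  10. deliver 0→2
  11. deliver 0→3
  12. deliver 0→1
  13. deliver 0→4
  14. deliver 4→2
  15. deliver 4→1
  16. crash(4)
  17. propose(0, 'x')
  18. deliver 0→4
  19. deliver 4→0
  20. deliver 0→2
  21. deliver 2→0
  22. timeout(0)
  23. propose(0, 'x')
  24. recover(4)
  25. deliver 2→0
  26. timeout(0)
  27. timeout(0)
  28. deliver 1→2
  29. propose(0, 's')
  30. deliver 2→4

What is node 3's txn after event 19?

1

e1 propose(0,'s'): 0[coor,t=1,-]
e2 deliver 0→4: 4[part,t=1,-]
e3 deliver 4→0: ·
e4 deliver 0→2: 2[part,t=1,-]
e5 deliver 2→0: ·
e6 deliver 0→1: 1[part,t=1,-]
e7 deliver 1→0: ·
e8 deliver 0→3: 3[part,t=1,-]
e9 deliver 3→0: 0[coor,t=1,s]
e10 deliver 0→2: 2[part,t=1,s]
e11 deliver 0→3: 3[part,t=1,s]
e12 deliver 0→1: 1[part,t=1,s]
e13 deliver 0→4: 4[part,t=1,s]
e14 deliver 4→2: ·
e15 deliver 4→1: ·
e16 crash(4): 4[✗part,t=1,s]
e17 propose(0,'x'): 0[coor,t=2,s]
e18 deliver 0→4: ·
e19 deliver 4→0: ·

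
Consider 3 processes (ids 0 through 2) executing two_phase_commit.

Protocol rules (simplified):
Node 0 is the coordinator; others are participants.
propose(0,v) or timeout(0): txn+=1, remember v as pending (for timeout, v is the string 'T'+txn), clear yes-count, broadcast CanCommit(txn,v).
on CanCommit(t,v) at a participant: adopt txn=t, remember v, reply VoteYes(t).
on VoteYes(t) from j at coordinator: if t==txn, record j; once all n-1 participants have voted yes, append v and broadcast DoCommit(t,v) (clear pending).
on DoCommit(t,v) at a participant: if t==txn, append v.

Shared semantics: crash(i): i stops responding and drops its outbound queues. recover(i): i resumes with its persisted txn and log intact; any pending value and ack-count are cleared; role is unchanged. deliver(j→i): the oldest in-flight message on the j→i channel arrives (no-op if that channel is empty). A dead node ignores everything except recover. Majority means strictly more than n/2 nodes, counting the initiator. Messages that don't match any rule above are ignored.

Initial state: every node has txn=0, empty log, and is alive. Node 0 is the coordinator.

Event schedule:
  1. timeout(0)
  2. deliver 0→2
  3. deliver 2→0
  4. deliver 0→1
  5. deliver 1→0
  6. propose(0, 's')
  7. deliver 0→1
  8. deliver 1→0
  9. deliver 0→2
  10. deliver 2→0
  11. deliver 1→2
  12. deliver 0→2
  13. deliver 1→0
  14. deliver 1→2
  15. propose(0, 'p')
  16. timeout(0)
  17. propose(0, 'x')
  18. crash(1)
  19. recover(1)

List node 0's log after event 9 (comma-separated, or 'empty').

T1

1. timeout(0):  <0:coor t1 ->
2. deliver 0→2:  <2:part t1 ->
3. deliver 2→0:  nop
4. deliver 0→1:  <1:part t1 ->
5. deliver 1→0:  <0:coor t1 T1>
6. propose(0,'s'):  <0:coor t2 T1>
7. deliver 0→1:  <1:part t1 T1>
8. deliver 1→0:  nop
9. deliver 0→2:  <2:part t1 T1>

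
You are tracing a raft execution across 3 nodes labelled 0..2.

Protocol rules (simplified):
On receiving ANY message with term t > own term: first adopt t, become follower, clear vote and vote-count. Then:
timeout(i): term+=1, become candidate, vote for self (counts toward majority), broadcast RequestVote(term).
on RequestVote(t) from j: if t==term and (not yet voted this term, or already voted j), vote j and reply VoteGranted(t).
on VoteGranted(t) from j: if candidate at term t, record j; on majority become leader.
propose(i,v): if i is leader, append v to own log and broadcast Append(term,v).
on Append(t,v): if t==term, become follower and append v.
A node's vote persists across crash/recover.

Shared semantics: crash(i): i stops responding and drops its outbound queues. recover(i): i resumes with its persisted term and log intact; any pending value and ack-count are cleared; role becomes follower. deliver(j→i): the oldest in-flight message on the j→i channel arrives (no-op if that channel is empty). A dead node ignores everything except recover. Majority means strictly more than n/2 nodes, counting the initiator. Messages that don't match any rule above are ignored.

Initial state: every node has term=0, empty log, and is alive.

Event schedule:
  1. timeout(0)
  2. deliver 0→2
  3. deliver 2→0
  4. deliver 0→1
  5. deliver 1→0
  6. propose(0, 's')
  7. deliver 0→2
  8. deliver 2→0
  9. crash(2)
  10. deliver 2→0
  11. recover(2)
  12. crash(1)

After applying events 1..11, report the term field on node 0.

1

[1] timeout(0) → N0(cand t1 [-])
[2] deliver 0→2 → N2(foll t1 [-])
[3] deliver 2→0 → N0(lead t1 [-])
[4] deliver 0→1 → N1(foll t1 [-])
[5] deliver 1→0 → ∅
[6] propose(0,'s') → N0(lead t1 [s])
[7] deliver 0→2 → N2(foll t1 [s])
[8] deliver 2→0 → ∅
[9] crash(2) → N2(✗foll t1 [s])
[10] deliver 2→0 → ∅
[11] recover(2) → N2(foll t1 [s])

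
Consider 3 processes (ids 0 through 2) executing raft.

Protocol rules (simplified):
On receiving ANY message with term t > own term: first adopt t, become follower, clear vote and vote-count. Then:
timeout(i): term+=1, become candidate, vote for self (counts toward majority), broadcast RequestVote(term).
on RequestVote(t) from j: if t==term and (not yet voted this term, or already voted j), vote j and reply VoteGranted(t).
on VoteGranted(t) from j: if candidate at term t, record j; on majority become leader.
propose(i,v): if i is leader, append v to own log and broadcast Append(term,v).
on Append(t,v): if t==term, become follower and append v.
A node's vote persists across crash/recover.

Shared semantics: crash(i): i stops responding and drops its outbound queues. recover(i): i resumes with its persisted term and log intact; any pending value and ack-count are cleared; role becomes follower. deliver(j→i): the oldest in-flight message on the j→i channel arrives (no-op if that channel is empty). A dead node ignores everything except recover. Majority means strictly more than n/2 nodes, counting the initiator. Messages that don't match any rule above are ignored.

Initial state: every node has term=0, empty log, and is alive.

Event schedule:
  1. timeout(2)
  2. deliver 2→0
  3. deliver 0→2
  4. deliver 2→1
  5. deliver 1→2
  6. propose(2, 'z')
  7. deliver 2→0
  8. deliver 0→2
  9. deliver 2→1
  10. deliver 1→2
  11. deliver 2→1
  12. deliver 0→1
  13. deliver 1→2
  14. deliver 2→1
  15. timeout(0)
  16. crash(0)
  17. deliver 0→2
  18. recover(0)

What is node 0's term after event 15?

2

1. timeout(2):  <2:cand t1 ->
2. deliver 2→0:  <0:foll t1 ->
3. deliver 0→2:  <2:lead t1 ->
4. deliver 2→1:  <1:foll t1 ->
5. deliver 1→2:  nop
6. propose(2,'z'):  <2:lead t1 z>
7. deliver 2→0:  <0:foll t1 z>
8. deliver 0→2:  nop
9. deliver 2→1:  <1:foll t1 z>
10. deliver 1→2:  nop
11. deliver 2→1:  nop
12. deliver 0→1:  nop
13. deliver 1→2:  nop
14. deliver 2→1:  nop
15. timeout(0):  <0:cand t2 z>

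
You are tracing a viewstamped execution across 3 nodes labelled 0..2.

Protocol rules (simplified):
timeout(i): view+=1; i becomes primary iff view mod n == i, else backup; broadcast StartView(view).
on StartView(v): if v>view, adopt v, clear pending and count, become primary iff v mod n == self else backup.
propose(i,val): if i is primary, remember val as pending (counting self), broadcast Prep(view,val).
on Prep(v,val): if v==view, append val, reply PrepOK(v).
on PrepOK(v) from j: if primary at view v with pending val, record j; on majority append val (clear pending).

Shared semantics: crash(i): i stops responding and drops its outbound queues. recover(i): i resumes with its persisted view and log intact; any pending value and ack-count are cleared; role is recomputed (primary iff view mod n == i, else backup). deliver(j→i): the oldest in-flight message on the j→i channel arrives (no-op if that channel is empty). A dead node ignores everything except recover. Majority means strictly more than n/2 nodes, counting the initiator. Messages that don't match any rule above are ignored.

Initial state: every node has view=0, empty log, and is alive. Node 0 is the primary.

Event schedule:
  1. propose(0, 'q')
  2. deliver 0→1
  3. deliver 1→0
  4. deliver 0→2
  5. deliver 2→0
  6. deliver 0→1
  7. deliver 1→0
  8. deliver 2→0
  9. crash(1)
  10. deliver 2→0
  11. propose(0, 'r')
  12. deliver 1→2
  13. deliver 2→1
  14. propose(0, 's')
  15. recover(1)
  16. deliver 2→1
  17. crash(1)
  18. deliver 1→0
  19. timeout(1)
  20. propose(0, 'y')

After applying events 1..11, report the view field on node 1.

0

[1] propose(0,'q') → ∅
[2] deliver 0→1 → N1(back v0 [q])
[3] deliver 1→0 → N0(prim v0 [q])
[4] deliver 0→2 → N2(back v0 [q])
[5] deliver 2→0 → ∅
[6] deliver 0→1 → ∅
[7] deliver 1→0 → ∅
[8] deliver 2→0 → ∅
[9] crash(1) → N1(✗back v0 [q])
[10] deliver 2→0 → ∅
[11] propose(0,'r') → ∅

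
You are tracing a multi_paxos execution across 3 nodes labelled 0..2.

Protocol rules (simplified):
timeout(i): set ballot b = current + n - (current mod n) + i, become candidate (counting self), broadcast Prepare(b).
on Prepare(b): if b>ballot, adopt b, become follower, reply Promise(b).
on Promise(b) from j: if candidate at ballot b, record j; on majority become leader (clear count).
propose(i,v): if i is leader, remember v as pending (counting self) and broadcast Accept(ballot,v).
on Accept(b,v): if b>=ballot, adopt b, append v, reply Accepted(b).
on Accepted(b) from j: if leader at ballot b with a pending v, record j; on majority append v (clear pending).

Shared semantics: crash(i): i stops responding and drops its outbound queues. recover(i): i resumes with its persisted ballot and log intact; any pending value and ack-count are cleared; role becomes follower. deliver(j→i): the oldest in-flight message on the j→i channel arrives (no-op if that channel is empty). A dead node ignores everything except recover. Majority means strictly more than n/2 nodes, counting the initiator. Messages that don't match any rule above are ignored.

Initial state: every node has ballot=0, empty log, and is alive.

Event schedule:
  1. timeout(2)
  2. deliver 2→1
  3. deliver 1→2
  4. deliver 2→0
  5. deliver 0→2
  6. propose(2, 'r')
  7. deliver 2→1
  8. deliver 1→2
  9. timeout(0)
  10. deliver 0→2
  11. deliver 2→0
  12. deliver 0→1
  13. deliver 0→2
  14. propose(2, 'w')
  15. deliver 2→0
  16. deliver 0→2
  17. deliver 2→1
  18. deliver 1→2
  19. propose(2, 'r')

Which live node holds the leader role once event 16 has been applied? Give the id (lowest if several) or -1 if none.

after 1 — timeout(2): n2:cand/b5/[-]
after 2 — deliver 2→1: n1:foll/b5/[-]
after 3 — deliver 1→2: n2:lead/b5/[-]
after 4 — deliver 2→0: n0:foll/b5/[-]
after 5 — deliver 0→2: ·
after 6 — propose(2,'r'): ·
after 7 — deliver 2→1: n1:foll/b5/[r]
after 8 — deliver 1→2: n2:lead/b5/[r]
after 9 — timeout(0): n0:cand/b6/[-]
after 10 — deliver 0→2: n2:foll/b6/[r]
after 11 — deliver 2→0: ·
after 12 — deliver 0→1: n1:foll/b6/[r]
after 13 — deliver 0→2: ·
after 14 — propose(2,'w'): ·
after 15 — deliver 2→0: n0:lead/b6/[-]
after 16 — deliver 0→2: ·

0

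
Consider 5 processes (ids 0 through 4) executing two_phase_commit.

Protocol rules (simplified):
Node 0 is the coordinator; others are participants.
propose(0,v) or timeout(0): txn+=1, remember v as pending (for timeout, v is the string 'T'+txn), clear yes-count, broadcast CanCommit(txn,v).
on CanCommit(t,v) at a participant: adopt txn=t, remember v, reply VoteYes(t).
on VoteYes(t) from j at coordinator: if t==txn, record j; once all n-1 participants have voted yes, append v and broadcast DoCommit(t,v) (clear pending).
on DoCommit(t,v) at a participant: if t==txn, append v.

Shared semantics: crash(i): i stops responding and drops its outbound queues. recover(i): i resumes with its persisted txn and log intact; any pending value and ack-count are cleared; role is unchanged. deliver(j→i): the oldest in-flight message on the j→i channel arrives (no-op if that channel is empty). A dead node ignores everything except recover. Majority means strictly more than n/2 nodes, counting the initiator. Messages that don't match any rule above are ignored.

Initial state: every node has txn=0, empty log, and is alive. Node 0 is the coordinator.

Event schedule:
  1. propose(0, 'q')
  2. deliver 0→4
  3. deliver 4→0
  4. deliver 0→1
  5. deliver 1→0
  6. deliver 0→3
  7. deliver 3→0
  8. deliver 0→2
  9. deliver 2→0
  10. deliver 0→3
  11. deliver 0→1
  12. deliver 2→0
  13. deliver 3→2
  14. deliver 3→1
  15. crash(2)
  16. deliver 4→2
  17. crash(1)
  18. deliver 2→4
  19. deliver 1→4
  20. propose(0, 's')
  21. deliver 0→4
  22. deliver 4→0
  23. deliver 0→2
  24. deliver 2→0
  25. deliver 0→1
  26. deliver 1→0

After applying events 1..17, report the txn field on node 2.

[1] propose(0,'q') → N0(coor t1 [-])
[2] deliver 0→4 → N4(part t1 [-])
[3] deliver 4→0 → ∅
[4] deliver 0→1 → N1(part t1 [-])
[5] deliver 1→0 → ∅
[6] deliver 0→3 → N3(part t1 [-])
[7] deliver 3→0 → ∅
[8] deliver 0→2 → N2(part t1 [-])
[9] deliver 2→0 → N0(coor t1 [q])
[10] deliver 0→3 → N3(part t1 [q])
[11] deliver 0→1 → N1(part t1 [q])
[12] deliver 2→0 → ∅
[13] deliver 3→2 → ∅
[14] deliver 3→1 → ∅
[15] crash(2) → N2(✗part t1 [-])
[16] deliver 4→2 → ∅
[17] crash(1) → N1(✗part t1 [q])

1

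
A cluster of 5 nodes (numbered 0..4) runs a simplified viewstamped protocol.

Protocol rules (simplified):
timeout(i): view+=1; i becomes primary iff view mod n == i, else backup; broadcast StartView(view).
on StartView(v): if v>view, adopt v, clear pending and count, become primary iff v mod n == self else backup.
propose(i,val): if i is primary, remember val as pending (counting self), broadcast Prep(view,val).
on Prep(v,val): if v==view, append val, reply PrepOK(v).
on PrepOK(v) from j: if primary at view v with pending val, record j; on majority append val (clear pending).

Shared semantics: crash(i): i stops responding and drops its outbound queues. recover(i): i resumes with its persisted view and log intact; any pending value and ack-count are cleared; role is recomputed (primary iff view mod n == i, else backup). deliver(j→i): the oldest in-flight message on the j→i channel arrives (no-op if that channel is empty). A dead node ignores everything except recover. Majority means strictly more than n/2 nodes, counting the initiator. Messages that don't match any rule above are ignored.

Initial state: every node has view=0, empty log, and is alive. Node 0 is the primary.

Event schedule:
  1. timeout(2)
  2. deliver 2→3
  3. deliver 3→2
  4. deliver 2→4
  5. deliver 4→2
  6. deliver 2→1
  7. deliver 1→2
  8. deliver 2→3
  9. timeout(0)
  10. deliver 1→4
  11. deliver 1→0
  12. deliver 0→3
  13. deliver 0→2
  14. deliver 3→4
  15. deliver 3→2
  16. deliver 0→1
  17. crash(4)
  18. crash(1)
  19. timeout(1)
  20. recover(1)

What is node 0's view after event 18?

1

step 1 timeout(2): 2={back,v=1,log=-}
step 2 deliver 2→3: 3={back,v=1,log=-}
step 3 deliver 3→2: —
step 4 deliver 2→4: 4={back,v=1,log=-}
step 5 deliver 4→2: —
step 6 deliver 2→1: 1={prim,v=1,log=-}
step 7 deliver 1→2: —
step 8 deliver 2→3: —
step 9 timeout(0): 0={back,v=1,log=-}
step 10 deliver 1→4: —
step 11 deliver 1→0: —
step 12 deliver 0→3: —
step 13 deliver 0→2: —
step 14 deliver 3→4: —
step 15 deliver 3→2: —
step 16 deliver 0→1: —
step 17 crash(4): 4={✗back,v=1,log=-}
step 18 crash(1): 1={✗prim,v=1,log=-}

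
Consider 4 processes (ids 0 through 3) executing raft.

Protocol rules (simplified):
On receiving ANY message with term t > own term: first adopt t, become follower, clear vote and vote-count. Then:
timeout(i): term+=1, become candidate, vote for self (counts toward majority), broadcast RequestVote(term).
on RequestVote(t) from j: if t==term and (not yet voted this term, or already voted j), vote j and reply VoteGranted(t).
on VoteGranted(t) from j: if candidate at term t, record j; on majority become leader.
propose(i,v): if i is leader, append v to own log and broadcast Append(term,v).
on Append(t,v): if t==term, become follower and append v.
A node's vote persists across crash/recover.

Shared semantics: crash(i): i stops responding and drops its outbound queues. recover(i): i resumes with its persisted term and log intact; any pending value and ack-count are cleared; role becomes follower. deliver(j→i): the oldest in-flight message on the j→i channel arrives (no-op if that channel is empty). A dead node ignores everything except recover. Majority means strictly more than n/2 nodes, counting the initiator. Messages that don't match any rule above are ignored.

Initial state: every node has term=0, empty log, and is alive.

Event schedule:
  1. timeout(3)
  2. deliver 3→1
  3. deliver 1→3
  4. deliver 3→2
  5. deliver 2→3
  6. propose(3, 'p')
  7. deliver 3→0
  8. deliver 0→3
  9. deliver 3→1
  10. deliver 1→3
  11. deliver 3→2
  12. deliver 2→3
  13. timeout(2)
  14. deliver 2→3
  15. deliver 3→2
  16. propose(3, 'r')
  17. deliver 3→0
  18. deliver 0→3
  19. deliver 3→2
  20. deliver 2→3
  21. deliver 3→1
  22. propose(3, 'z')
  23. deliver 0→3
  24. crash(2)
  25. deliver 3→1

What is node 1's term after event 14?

1

e1 timeout(3): 3[cand,t=1,-]
e2 deliver 3→1: 1[foll,t=1,-]
e3 deliver 1→3: ·
e4 deliver 3→2: 2[foll,t=1,-]
e5 deliver 2→3: 3[lead,t=1,-]
e6 propose(3,'p'): 3[lead,t=1,p]
e7 deliver 3→0: 0[foll,t=1,-]
e8 deliver 0→3: ·
e9 deliver 3→1: 1[foll,t=1,p]
e10 deliver 1→3: ·
e11 deliver 3→2: 2[foll,t=1,p]
e12 deliver 2→3: ·
e13 timeout(2): 2[cand,t=2,p]
e14 deliver 2→3: 3[foll,t=2,p]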